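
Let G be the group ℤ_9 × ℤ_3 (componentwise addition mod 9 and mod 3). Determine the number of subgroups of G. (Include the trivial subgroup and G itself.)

|G| = 27, so by Lagrange every subgroup order divides 27. Divisors: 1, 3, 9, 27.
Subgroups by order — order 1: 1; order 3: 4; order 9: 4; order 27: 1.
Total: 1 + 4 + 4 + 1 = 10.

10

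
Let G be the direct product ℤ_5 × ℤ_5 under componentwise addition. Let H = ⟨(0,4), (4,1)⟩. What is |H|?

|⟨(0,4)⟩| = 5 and |⟨(4,1)⟩| = 5, so |H| is a multiple of lcm(5, 5) = 5 and divides |G| = 25.
Closing {(0,4), (4,1)} under the group operation gives all of G, so |H| = 25.

25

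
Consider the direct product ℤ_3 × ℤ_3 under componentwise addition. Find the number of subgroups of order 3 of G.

4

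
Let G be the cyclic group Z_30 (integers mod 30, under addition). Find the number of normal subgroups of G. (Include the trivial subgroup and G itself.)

8

G is abelian, so every subgroup is normal.
G has 8 subgroups in total, hence 8 normal subgroups.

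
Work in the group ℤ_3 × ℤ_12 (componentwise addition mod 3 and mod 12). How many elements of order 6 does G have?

An element (a,b) has order lcm(ord(a), ord(b)); count pairs with lcm equal to 6.
Enumerating gives 8 such elements.

8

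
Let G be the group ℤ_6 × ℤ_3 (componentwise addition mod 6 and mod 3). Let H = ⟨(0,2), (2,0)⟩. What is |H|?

9

|⟨(0,2)⟩| = 3 and |⟨(2,0)⟩| = 3, so |H| is a multiple of lcm(3, 3) = 3 and divides |G| = 18.
Closing under the operation: H = {(0,0), (0,1), (0,2), (2,0), (2,1), (2,2), (4,0), (4,1), (4,2)}, so |H| = 9.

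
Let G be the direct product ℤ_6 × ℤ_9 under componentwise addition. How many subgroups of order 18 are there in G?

|G| = 54 and 18 | 54, so subgroups of order 18 are possible by Lagrange.
The subgroups of order 18 are: {(0,0), (0,1), (0,2), (0,3), (0,4), (0,5), (0,6), (0,7), (0,8), (3,0), (3,1), (3,2), (3,3), (3,4), (3,5), (3,6), (3,7), (3,8)}; {(0,0), (0,3), (0,6), (1,0), (1,3), (1,6), (2,0), (2,3), (2,6), (3,0), (3,3), (3,6), (4,0), (4,3), (4,6), (5,0), (5,3), (5,6)}; {(0,0), (0,3), (0,6), (1,1), (1,4), (1,7), (2,2), (2,5), (2,8), (3,0), (3,3), (3,6), (4,1), (4,4), (4,7), (5,2), (5,5), (5,8)}; {(0,0), (0,3), (0,6), (1,2), (1,5), (1,8), (2,1), (2,4), (2,7), (3,0), (3,3), (3,6), (4,2), (4,5), (4,8), (5,1), (5,4), (5,7)}.
So G has 4 subgroups of order 18.

4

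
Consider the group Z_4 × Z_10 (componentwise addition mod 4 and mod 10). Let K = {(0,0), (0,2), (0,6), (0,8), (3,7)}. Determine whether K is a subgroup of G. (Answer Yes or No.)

No

(3,7) ∈ K but its inverse (1,3) ∉ K, so K is not a subgroup.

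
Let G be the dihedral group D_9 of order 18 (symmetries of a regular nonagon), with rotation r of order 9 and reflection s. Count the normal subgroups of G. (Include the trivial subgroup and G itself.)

G has 16 subgroups. Checking conjugation-invariance by order — order 1: 1/1 normal; order 2: 0/9 normal; order 3: 1/1 normal; order 6: 0/3 normal; order 9: 1/1 normal; order 18: 1/1 normal.
Total normal subgroups: 4.

4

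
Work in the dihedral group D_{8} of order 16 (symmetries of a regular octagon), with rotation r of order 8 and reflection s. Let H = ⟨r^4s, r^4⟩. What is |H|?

4

|⟨r^4s⟩| = 2 and |⟨r^4⟩| = 2, so |H| is a multiple of lcm(2, 2) = 2 and divides |G| = 16.
Closing under the operation: H = {e, r^4, s, r^4s}, so |H| = 4.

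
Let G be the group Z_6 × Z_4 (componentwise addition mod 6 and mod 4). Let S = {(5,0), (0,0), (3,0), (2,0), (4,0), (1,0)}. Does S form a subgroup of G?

|S| = 6 divides |G| = 24, consistent with Lagrange.
S contains the identity, every element's inverse is in S, and S is closed under +: it is a subgroup.
In fact S = ⟨(5,0)⟩.

Yes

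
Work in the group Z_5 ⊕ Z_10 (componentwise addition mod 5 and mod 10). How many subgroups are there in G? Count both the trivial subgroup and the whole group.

|G| = 50, so by Lagrange every subgroup order divides 50. Divisors: 1, 2, 5, 10, 25, 50.
Subgroups by order — order 1: 1; order 2: 1; order 5: 6; order 10: 6; order 25: 1; order 50: 1.
Total: 1 + 1 + 6 + 6 + 1 + 1 = 16.

16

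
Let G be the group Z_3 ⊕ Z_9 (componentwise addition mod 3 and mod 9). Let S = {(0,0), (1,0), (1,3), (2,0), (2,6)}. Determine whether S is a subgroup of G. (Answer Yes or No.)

No

|S| = 5 does not divide |G| = 27, so by Lagrange S is not a subgroup.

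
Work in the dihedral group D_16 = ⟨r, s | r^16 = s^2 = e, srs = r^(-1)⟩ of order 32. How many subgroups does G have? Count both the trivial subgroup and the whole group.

36

|G| = 32, so by Lagrange every subgroup order divides 32. Divisors: 1, 2, 4, 8, 16, 32.
Subgroups by order — order 1: 1; order 2: 17; order 4: 9; order 8: 5; order 16: 3; order 32: 1.
Total: 1 + 17 + 9 + 5 + 3 + 1 = 36.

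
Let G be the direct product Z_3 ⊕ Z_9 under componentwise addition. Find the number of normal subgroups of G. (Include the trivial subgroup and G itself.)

G is abelian, so every subgroup is normal.
G has 10 subgroups in total, hence 10 normal subgroups.

10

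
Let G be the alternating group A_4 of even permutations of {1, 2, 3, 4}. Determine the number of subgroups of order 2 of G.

|G| = 12 and 2 | 12, so subgroups of order 2 are possible by Lagrange.
The subgroups of order 2 are: {e, (1 2)(3 4)}; {e, (1 3)(2 4)}; {e, (1 4)(2 3)}.
So G has 3 subgroups of order 2.

3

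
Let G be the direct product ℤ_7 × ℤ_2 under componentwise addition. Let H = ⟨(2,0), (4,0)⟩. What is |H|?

|⟨(2,0)⟩| = 7 and |⟨(4,0)⟩| = 7, so |H| is a multiple of lcm(7, 7) = 7 and divides |G| = 14.
Closing under the operation: H = {(0,0), (1,0), (2,0), (3,0), (4,0), (5,0), (6,0)}, so |H| = 7.

7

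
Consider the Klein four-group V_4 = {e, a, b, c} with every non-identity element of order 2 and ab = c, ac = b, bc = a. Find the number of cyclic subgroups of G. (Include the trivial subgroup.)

A cyclic subgroup of order d is generated by each of its φ(d) elements of order d, so the cyclic subgroups of order d number (#elements of order d)/φ(d).
Cyclic subgroups by order — order 1: 1; order 2: 3.
Total: 4.

4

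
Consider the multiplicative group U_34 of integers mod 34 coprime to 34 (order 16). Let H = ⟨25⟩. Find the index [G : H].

|⟨25⟩| = 8 and |G| = 16.
By Lagrange, [G : H] = |G|/|H| = 16/8 = 2.

2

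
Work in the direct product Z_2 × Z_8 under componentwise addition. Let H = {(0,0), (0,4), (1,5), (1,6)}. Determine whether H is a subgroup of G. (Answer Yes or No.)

(1,5) ∈ H but its inverse (1,3) ∉ H, so H is not a subgroup.

No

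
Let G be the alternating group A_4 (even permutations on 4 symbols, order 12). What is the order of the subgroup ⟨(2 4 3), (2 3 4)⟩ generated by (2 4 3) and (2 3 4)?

3

|⟨(2 4 3)⟩| = 3 and |⟨(2 3 4)⟩| = 3, so |H| is a multiple of lcm(3, 3) = 3 and divides |G| = 12.
Closing under the operation: H = {e, (2 3 4), (2 4 3)}, so |H| = 3.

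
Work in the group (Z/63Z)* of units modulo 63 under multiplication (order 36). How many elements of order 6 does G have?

24

Enumerating element orders in G gives 24 elements of order 6.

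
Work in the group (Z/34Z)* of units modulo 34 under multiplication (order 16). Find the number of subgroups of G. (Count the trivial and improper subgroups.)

5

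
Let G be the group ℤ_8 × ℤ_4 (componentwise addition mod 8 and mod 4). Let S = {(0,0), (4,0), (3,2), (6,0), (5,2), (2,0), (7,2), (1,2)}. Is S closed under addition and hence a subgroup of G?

Yes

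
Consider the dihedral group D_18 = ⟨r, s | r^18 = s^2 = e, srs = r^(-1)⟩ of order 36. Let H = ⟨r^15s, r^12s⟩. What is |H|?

|⟨r^15s⟩| = 2 and |⟨r^12s⟩| = 2, so |H| is a multiple of lcm(2, 2) = 2 and divides |G| = 36.
Closing under the operation: H = {e, r^3, r^6, r^9, r^12, r^15, s, r^3s, r^6s, r^9s, r^12s, r^15s}, so |H| = 12.

12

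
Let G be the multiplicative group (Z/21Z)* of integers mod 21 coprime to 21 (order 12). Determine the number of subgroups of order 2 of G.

3

|G| = 12 and 2 | 12, so subgroups of order 2 are possible by Lagrange.
The subgroups of order 2 are: {1, 13}; {1, 20}; {1, 8}.
So G has 3 subgroups of order 2.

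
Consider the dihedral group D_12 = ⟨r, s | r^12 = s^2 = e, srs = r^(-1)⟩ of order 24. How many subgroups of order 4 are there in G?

7

|G| = 24 and 4 | 24, so subgroups of order 4 are possible by Lagrange.
The subgroups of order 4 are: {e, r^6, r^4s, r^10s}; {e, r^6, r^5s, r^11s}; {e, r^6, r^2s, r^8s}; {e, r^3, r^6, r^9}; … (7 in all).
So G has 7 subgroups of order 4.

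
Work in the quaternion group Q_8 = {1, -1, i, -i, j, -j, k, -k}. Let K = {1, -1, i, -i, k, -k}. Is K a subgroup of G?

No

|K| = 6 does not divide |G| = 8, so by Lagrange K is not a subgroup.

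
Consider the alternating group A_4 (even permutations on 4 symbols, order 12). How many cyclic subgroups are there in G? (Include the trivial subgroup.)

8

A cyclic subgroup of order d is generated by each of its φ(d) elements of order d, so the cyclic subgroups of order d number (#elements of order d)/φ(d).
Cyclic subgroups by order — order 1: 1; order 2: 3; order 3: 4.
Total: 8.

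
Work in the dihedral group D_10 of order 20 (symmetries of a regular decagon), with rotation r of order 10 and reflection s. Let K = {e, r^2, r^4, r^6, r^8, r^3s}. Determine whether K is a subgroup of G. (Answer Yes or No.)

|K| = 6 does not divide |G| = 20, so by Lagrange K is not a subgroup.

No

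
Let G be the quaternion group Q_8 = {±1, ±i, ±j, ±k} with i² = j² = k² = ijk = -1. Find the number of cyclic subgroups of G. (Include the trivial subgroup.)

5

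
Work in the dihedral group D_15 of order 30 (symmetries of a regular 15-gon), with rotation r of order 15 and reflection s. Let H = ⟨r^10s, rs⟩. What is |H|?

|⟨r^10s⟩| = 2 and |⟨rs⟩| = 2, so |H| is a multiple of lcm(2, 2) = 2 and divides |G| = 30.
Closing under the operation: H = {e, r^3, r^6, r^9, r^12, rs, r^4s, r^7s, r^10s, r^13s}, so |H| = 10.

10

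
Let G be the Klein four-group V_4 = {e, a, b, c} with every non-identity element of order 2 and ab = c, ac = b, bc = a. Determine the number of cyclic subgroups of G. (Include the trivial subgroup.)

4

Group the elements of G by the cyclic subgroup they generate; each cyclic subgroup of order d accounts for φ(d) elements.
Cyclic subgroups by order — order 1: 1; order 2: 3.
Total: 4.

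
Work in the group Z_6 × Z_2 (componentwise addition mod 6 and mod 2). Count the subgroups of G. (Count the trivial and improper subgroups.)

|G| = 12, so by Lagrange every subgroup order divides 12. Divisors: 1, 2, 3, 4, 6, 12.
Subgroups by order — order 1: 1; order 2: 3; order 3: 1; order 4: 1; order 6: 3; order 12: 1.
Total: 1 + 3 + 1 + 1 + 3 + 1 = 10.

10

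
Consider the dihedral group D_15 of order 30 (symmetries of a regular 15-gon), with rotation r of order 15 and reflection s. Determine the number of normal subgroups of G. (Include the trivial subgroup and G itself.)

G has 28 subgroups. Checking conjugation-invariance by order — order 1: 1/1 normal; order 2: 0/15 normal; order 3: 1/1 normal; order 5: 1/1 normal; order 6: 0/5 normal; order 10: 0/3 normal; order 15: 1/1 normal; order 30: 1/1 normal.
Total normal subgroups: 5.

5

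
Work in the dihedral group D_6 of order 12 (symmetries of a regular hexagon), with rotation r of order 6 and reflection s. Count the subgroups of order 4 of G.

3

|G| = 12 and 4 | 12, so subgroups of order 4 are possible by Lagrange.
The subgroups of order 4 are: {e, r^3, r^2s, r^5s}; {e, r^3, s, r^3s}; {e, r^3, rs, r^4s}.
So G has 3 subgroups of order 4.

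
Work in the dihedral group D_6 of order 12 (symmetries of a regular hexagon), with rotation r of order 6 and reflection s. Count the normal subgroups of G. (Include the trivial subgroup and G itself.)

7

G has 16 subgroups. Checking conjugation-invariance by order — order 1: 1/1 normal; order 2: 1/7 normal; order 3: 1/1 normal; order 4: 0/3 normal; order 6: 3/3 normal; order 12: 1/1 normal.
Total normal subgroups: 7.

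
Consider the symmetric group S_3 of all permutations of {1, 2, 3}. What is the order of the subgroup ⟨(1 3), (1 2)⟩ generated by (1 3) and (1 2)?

|⟨(1 3)⟩| = 2 and |⟨(1 2)⟩| = 2, so |H| is a multiple of lcm(2, 2) = 2 and divides |G| = 6.
Closing {(1 3), (1 2)} under the group operation gives all of G, so |H| = 6.

6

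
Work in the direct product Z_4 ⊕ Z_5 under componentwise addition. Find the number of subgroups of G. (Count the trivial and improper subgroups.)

6

|G| = 20, so by Lagrange every subgroup order divides 20. Divisors: 1, 2, 4, 5, 10, 20.
Subgroups by order — order 1: 1; order 2: 1; order 4: 1; order 5: 1; order 10: 1; order 20: 1.
Total: 1 + 1 + 1 + 1 + 1 + 1 = 6.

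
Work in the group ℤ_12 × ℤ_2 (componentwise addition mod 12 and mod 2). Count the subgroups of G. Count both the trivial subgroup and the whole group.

16

|G| = 24, so by Lagrange every subgroup order divides 24. Divisors: 1, 2, 3, 4, 6, 8, 12, 24.
Subgroups by order — order 1: 1; order 2: 3; order 3: 1; order 4: 3; order 6: 3; order 8: 1; order 12: 3; order 24: 1.
Total: 1 + 3 + 1 + 3 + 3 + 1 + 3 + 1 = 16.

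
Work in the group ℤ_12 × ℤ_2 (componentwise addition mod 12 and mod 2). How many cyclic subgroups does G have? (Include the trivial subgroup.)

12

A cyclic subgroup of order d is generated by each of its φ(d) elements of order d, so the cyclic subgroups of order d number (#elements of order d)/φ(d).
Cyclic subgroups by order — order 1: 1; order 2: 3; order 3: 1; order 4: 2; order 6: 3; order 12: 2.
Total: 12.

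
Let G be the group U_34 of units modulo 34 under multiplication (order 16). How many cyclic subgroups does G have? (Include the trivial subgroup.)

5

Each element a generates a cyclic subgroup ⟨a⟩; distinct elements may generate the same one (a cyclic group of order d has φ(d) generators).
Cyclic subgroups by order — order 1: 1; order 2: 1; order 4: 1; order 8: 1; order 16: 1.
Total: 5.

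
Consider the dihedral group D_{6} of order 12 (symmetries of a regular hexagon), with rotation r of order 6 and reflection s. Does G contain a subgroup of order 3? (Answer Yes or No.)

3 | 12. A subgroup of order 3 is {e, r^2, r^4}.

Yes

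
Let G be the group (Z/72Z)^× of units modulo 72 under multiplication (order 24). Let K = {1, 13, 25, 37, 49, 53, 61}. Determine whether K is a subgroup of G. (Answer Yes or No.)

|K| = 7 does not divide |G| = 24, so by Lagrange K is not a subgroup.

No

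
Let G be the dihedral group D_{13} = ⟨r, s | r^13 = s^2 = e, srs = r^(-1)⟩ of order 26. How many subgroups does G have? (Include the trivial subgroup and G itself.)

16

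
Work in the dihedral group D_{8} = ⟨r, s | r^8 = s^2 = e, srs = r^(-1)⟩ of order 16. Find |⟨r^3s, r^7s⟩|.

4

|⟨r^3s⟩| = 2 and |⟨r^7s⟩| = 2, so |H| is a multiple of lcm(2, 2) = 2 and divides |G| = 16.
Closing under the operation: H = {e, r^4, r^3s, r^7s}, so |H| = 4.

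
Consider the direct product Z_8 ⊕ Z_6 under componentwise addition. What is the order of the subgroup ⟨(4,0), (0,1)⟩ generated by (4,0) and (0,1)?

|⟨(4,0)⟩| = 2 and |⟨(0,1)⟩| = 6, so |H| is a multiple of lcm(2, 6) = 6 and divides |G| = 48.
Closing under the operation: H = {(0,0), (0,1), (0,2), (0,3), (0,4), (0,5), (4,0), (4,1), (4,2), (4,3), (4,4), (4,5)}, so |H| = 12.

12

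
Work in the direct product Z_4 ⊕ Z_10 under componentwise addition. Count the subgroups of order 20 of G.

3

|G| = 40 and 20 | 40, so subgroups of order 20 are possible by Lagrange.
The subgroups of order 20 are: {(0,0), (0,1), (0,2), (0,3), (0,4), (0,5), (0,6), (0,7), (0,8), (0,9), (2,0), (2,1), (2,2), (2,3), (2,4), (2,5), (2,6), (2,7), (2,8), (2,9)}; {(0,0), (0,2), (0,4), (0,6), (0,8), (1,0), (1,2), (1,4), (1,6), (1,8), (2,0), (2,2), (2,4), (2,6), (2,8), (3,0), (3,2), (3,4), (3,6), (3,8)}; {(0,0), (0,2), (0,4), (0,6), (0,8), (1,1), (1,3), (1,5), (1,7), (1,9), (2,0), (2,2), (2,4), (2,6), (2,8), (3,1), (3,3), (3,5), (3,7), (3,9)}.
So G has 3 subgroups of order 20.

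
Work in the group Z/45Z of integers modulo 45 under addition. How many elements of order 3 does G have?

In a cyclic group of order 45, the number of elements of order d (for d | 45) is φ(d).
φ(3) = 2.

2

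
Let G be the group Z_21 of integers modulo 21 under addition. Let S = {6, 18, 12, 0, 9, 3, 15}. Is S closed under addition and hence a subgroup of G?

Yes

|S| = 7 divides |G| = 21, consistent with Lagrange.
S contains the identity, every element's inverse is in S, and S is closed under +: it is a subgroup.
In fact S = ⟨18⟩.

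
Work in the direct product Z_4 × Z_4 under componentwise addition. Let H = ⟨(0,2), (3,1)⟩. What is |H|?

8

|⟨(0,2)⟩| = 2 and |⟨(3,1)⟩| = 4, so |H| is a multiple of lcm(2, 4) = 4 and divides |G| = 16.
Closing under the operation: H = {(0,0), (0,2), (1,1), (1,3), (2,0), (2,2), (3,1), (3,3)}, so |H| = 8.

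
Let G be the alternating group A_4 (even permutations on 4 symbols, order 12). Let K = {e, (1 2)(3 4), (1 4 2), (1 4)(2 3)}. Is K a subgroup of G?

(1 4 2) ∈ K but its inverse (1 2 4) ∉ K, so K is not a subgroup.

No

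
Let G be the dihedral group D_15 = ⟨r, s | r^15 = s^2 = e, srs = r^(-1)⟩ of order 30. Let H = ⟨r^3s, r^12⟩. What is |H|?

|⟨r^3s⟩| = 2 and |⟨r^12⟩| = 5, so |H| is a multiple of lcm(2, 5) = 10 and divides |G| = 30.
Closing under the operation: H = {e, r^3, r^6, r^9, r^12, s, r^3s, r^6s, r^9s, r^12s}, so |H| = 10.

10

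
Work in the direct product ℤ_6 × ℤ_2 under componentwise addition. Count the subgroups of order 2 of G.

3

|G| = 12 and 2 | 12, so subgroups of order 2 are possible by Lagrange.
The subgroups of order 2 are: {(0,0), (0,1)}; {(0,0), (3,0)}; {(0,0), (3,1)}.
So G has 3 subgroups of order 2.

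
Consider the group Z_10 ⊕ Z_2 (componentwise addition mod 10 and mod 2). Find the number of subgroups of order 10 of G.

3

|G| = 20 and 10 | 20, so subgroups of order 10 are possible by Lagrange.
The subgroups of order 10 are: {(0,0), (0,1), (2,0), (2,1), (4,0), (4,1), (6,0), (6,1), (8,0), (8,1)}; {(0,0), (1,0), (2,0), (3,0), (4,0), (5,0), (6,0), (7,0), (8,0), (9,0)}; {(0,0), (1,1), (2,0), (3,1), (4,0), (5,1), (6,0), (7,1), (8,0), (9,1)}.
So G has 3 subgroups of order 10.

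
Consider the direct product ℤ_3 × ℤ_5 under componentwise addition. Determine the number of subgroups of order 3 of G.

1

|G| = 15 and 3 | 15, so subgroups of order 3 are possible by Lagrange.
The subgroups of order 3 are: {(0,0), (1,0), (2,0)}.
So G has 1 subgroup of order 3.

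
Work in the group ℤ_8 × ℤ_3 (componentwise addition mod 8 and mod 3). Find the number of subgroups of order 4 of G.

|G| = 24 and 4 | 24, so subgroups of order 4 are possible by Lagrange.
The subgroups of order 4 are: {(0,0), (2,0), (4,0), (6,0)}.
So G has 1 subgroup of order 4.

1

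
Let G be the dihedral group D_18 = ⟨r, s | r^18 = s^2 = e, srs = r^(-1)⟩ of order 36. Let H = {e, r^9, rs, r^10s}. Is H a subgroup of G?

|H| = 4 divides |G| = 36, consistent with Lagrange.
H contains the identity, every element's inverse is in H, and H is closed under ·: it is a subgroup.

Yes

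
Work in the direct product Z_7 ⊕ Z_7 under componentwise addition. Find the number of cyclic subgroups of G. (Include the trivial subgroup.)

Each element a generates a cyclic subgroup ⟨a⟩; distinct elements may generate the same one (a cyclic group of order d has φ(d) generators).
Cyclic subgroups by order — order 1: 1; order 7: 8.
Total: 9.

9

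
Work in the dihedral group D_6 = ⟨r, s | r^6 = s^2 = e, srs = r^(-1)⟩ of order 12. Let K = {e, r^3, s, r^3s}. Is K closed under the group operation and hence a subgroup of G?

Yes

|K| = 4 divides |G| = 12, consistent with Lagrange.
K contains the identity, every element's inverse is in K, and K is closed under ·: it is a subgroup.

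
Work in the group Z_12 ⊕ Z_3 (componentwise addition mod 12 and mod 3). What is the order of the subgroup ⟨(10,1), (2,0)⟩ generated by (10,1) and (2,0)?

|⟨(10,1)⟩| = 6 and |⟨(2,0)⟩| = 6, so |H| is a multiple of lcm(6, 6) = 6 and divides |G| = 36.
Closing under the operation: H = {(0,0), (0,1), (0,2), (2,0), (2,1), (2,2), (4,0), (4,1), (4,2), (6,0), (6,1), (6,2), (8,0), (8,1), (8,2), (10,0), (10,1), (10,2)}, so |H| = 18.

18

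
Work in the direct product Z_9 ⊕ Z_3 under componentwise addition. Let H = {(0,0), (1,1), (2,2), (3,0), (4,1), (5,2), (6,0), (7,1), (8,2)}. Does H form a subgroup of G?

Yes

|H| = 9 divides |G| = 27, consistent with Lagrange.
H contains the identity, every element's inverse is in H, and H is closed under +: it is a subgroup.
In fact H = ⟨(7,1)⟩.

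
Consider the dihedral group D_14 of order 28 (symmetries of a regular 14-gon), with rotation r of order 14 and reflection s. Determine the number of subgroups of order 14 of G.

|G| = 28 and 14 | 28, so subgroups of order 14 are possible by Lagrange.
The subgroups of order 14 are: {e, r, r^2, r^3, r^4, r^5, r^6, r^7, r^8, r^9, r^10, r^11, r^12, r^13}; {e, r^2, r^4, r^6, r^8, r^10, r^12, s, r^2s, r^4s, r^6s, r^8s, r^10s, r^12s}; {e, r^2, r^4, r^6, r^8, r^10, r^12, rs, r^3s, r^5s, r^7s, r^9s, r^11s, r^13s}.
So G has 3 subgroups of order 14.

3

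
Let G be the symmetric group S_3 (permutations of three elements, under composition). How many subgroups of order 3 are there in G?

|G| = 6 and 3 | 6, so subgroups of order 3 are possible by Lagrange.
The subgroups of order 3 are: {e, (1 2 3), (1 3 2)}.
So G has 1 subgroup of order 3.

1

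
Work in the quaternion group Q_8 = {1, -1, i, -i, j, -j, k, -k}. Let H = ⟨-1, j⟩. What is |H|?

4

|⟨-1⟩| = 2 and |⟨j⟩| = 4, so |H| is a multiple of lcm(2, 4) = 4 and divides |G| = 8.
Closing under the operation: H = {1, -1, j, -j}, so |H| = 4.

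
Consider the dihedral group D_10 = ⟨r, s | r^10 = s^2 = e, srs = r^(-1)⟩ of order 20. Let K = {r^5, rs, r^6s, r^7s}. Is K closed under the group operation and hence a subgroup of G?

The identity e ∉ K, so K is not a subgroup.

No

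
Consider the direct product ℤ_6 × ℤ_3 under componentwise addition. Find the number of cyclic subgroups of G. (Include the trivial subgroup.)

10

Group the elements of G by the cyclic subgroup they generate; each cyclic subgroup of order d accounts for φ(d) elements.
Cyclic subgroups by order — order 1: 1; order 2: 1; order 3: 4; order 6: 4.
Total: 10.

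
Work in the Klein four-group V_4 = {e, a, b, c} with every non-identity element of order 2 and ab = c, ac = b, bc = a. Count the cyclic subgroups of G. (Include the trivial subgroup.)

4

Each element a generates a cyclic subgroup ⟨a⟩; distinct elements may generate the same one (a cyclic group of order d has φ(d) generators).
Cyclic subgroups by order — order 1: 1; order 2: 3.
Total: 4.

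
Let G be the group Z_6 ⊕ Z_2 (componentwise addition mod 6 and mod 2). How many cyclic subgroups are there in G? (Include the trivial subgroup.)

8

Group the elements of G by the cyclic subgroup they generate; each cyclic subgroup of order d accounts for φ(d) elements.
Cyclic subgroups by order — order 1: 1; order 2: 3; order 3: 1; order 6: 3.
Total: 8.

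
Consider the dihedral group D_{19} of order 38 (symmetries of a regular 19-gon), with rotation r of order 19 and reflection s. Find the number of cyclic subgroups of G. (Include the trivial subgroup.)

21

A cyclic subgroup of order d is generated by each of its φ(d) elements of order d, so the cyclic subgroups of order d number (#elements of order d)/φ(d).
Cyclic subgroups by order — order 1: 1; order 2: 19; order 19: 1.
Total: 21.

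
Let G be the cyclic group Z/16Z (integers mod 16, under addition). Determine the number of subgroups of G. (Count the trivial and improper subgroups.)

A cyclic group of order 16 has exactly one subgroup for each divisor of 16.
Divisors of 16: 1, 2, 4, 8, 16.
So Z/16Z has 5 subgroups.

5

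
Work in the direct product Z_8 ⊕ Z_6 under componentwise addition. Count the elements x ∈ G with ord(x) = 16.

0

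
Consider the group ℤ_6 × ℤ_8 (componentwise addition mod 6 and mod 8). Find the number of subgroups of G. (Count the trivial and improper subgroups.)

|G| = 48, so by Lagrange every subgroup order divides 48. Divisors: 1, 2, 3, 4, 6, 8, 12, 16, 24, 48.
Subgroups by order — order 1: 1; order 2: 3; order 3: 1; order 4: 3; order 6: 3; order 8: 3; order 12: 3; order 16: 1; order 24: 3; order 48: 1.
Total: 1 + 3 + 1 + 3 + 3 + 3 + 3 + 1 + 3 + 1 = 22.

22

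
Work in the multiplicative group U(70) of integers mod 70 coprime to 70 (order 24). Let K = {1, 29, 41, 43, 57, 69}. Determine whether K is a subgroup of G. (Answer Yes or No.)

Closure fails: 69 · 43 = 27 ∉ K. So K is not a subgroup.

No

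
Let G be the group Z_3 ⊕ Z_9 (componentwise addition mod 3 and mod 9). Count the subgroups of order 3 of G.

|G| = 27 and 3 | 27, so subgroups of order 3 are possible by Lagrange.
The subgroups of order 3 are: {(0,0), (0,3), (0,6)}; {(0,0), (1,0), (2,0)}; {(0,0), (1,3), (2,6)}; {(0,0), (1,6), (2,3)}.
So G has 4 subgroups of order 3.

4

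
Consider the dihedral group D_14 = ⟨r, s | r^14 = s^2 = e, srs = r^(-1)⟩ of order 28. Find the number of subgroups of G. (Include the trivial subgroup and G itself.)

28

|G| = 28, so by Lagrange every subgroup order divides 28. Divisors: 1, 2, 4, 7, 14, 28.
Subgroups by order — order 1: 1; order 2: 15; order 4: 7; order 7: 1; order 14: 3; order 28: 1.
Total: 1 + 15 + 7 + 1 + 3 + 1 = 28.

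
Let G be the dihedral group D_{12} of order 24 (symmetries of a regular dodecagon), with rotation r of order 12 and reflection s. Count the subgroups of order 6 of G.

|G| = 24 and 6 | 24, so subgroups of order 6 are possible by Lagrange.
The subgroups of order 6 are: {e, r^2, r^4, r^6, r^8, r^10}; {e, r^4, r^8, r^2s, r^6s, r^10s}; {e, r^4, r^8, r^3s, r^7s, r^11s}; {e, r^4, r^8, s, r^4s, r^8s}; … (5 in all).
So G has 5 subgroups of order 6.

5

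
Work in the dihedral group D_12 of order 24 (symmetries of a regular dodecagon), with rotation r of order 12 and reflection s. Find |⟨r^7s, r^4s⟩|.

8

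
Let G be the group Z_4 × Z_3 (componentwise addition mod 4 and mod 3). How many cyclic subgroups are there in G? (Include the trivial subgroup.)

6

Each element a generates a cyclic subgroup ⟨a⟩; distinct elements may generate the same one (a cyclic group of order d has φ(d) generators).
Cyclic subgroups by order — order 1: 1; order 2: 1; order 3: 1; order 4: 1; order 6: 1; order 12: 1.
Total: 6.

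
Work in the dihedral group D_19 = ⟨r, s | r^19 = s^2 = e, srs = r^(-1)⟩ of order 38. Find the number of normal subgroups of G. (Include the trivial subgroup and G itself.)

G has 22 subgroups. Checking conjugation-invariance by order — order 1: 1/1 normal; order 2: 0/19 normal; order 19: 1/1 normal; order 38: 1/1 normal.
Total normal subgroups: 3.

3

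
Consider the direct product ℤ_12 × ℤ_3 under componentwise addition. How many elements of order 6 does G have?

An element (a,b) has order lcm(ord(a), ord(b)); count pairs with lcm equal to 6.
Enumerating gives 8 such elements.

8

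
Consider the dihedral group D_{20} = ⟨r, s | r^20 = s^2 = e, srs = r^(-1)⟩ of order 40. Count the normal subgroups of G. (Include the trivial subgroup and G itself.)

9

G has 48 subgroups. Checking conjugation-invariance by order — order 1: 1/1 normal; order 2: 1/21 normal; order 4: 1/11 normal; order 5: 1/1 normal; order 8: 0/5 normal; order 10: 1/5 normal; order 20: 3/3 normal; order 40: 1/1 normal.
Total normal subgroups: 9.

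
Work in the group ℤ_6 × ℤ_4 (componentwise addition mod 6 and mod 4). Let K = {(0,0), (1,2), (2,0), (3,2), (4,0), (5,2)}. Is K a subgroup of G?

Yes

|K| = 6 divides |G| = 24, consistent with Lagrange.
K contains the identity, every element's inverse is in K, and K is closed under +: it is a subgroup.
In fact K = ⟨(1,2)⟩.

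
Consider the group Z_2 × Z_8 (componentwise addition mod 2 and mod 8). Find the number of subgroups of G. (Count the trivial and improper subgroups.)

|G| = 16, so by Lagrange every subgroup order divides 16. Divisors: 1, 2, 4, 8, 16.
Subgroups by order — order 1: 1; order 2: 3; order 4: 3; order 8: 3; order 16: 1.
Total: 1 + 3 + 3 + 3 + 1 = 11.

11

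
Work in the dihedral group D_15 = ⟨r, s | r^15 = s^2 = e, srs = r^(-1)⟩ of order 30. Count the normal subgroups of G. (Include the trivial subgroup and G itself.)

5

G has 28 subgroups. Checking conjugation-invariance by order — order 1: 1/1 normal; order 2: 0/15 normal; order 3: 1/1 normal; order 5: 1/1 normal; order 6: 0/5 normal; order 10: 0/3 normal; order 15: 1/1 normal; order 30: 1/1 normal.
Total normal subgroups: 5.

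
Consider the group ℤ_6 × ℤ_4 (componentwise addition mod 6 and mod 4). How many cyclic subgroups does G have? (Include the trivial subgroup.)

Group the elements of G by the cyclic subgroup they generate; each cyclic subgroup of order d accounts for φ(d) elements.
Cyclic subgroups by order — order 1: 1; order 2: 3; order 3: 1; order 4: 2; order 6: 3; order 12: 2.
Total: 12.

12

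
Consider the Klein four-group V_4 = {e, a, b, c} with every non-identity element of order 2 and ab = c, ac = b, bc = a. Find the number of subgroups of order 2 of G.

|G| = 4 and 2 | 4, so subgroups of order 2 are possible by Lagrange.
The subgroups of order 2 are: {e, a}; {e, b}; {e, c}.
So G has 3 subgroups of order 2.

3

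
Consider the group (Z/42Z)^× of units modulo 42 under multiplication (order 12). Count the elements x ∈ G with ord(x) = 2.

3

The elements of order 2 are: 13, 29, 41.
That's 3.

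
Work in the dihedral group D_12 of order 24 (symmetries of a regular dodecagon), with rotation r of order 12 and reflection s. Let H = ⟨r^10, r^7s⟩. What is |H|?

12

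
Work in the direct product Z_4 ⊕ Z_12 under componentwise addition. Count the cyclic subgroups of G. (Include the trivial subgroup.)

Each element a generates a cyclic subgroup ⟨a⟩; distinct elements may generate the same one (a cyclic group of order d has φ(d) generators).
Cyclic subgroups by order — order 1: 1; order 2: 3; order 3: 1; order 4: 6; order 6: 3; order 12: 6.
Total: 20.

20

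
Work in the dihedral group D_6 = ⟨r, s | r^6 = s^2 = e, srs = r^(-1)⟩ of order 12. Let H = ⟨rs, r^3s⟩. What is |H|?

|⟨rs⟩| = 2 and |⟨r^3s⟩| = 2, so |H| is a multiple of lcm(2, 2) = 2 and divides |G| = 12.
Closing under the operation: H = {e, r^2, r^4, rs, r^3s, r^5s}, so |H| = 6.

6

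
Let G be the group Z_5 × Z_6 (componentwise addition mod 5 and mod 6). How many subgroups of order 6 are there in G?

|G| = 30 and 6 | 30, so subgroups of order 6 are possible by Lagrange.
The subgroups of order 6 are: {(0,0), (0,1), (0,2), (0,3), (0,4), (0,5)}.
So G has 1 subgroup of order 6.

1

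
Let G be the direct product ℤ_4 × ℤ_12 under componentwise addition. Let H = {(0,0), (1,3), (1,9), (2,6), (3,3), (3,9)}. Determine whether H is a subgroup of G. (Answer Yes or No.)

No

Closure fails: (3,3) + (3,9) = (2,0) ∉ H. So H is not a subgroup.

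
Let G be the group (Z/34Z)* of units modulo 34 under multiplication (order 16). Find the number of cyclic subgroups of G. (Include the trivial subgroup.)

Group the elements of G by the cyclic subgroup they generate; each cyclic subgroup of order d accounts for φ(d) elements.
Cyclic subgroups by order — order 1: 1; order 2: 1; order 4: 1; order 8: 1; order 16: 1.
Total: 5.

5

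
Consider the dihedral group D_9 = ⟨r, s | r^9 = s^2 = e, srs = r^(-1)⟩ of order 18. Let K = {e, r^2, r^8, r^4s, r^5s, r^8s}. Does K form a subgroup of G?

r^2 ∈ K but its inverse r^7 ∉ K, so K is not a subgroup.

No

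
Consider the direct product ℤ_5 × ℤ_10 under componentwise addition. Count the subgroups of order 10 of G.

6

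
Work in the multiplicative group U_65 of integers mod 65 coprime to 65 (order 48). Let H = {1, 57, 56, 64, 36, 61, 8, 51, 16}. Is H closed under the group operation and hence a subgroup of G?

|H| = 9 does not divide |G| = 48, so by Lagrange H is not a subgroup.

No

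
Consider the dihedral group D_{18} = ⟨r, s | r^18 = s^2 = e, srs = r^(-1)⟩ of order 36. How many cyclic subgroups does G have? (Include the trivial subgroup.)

A cyclic subgroup of order d is generated by each of its φ(d) elements of order d, so the cyclic subgroups of order d number (#elements of order d)/φ(d).
Cyclic subgroups by order — order 1: 1; order 2: 19; order 3: 1; order 6: 1; order 9: 1; order 18: 1.
Total: 24.

24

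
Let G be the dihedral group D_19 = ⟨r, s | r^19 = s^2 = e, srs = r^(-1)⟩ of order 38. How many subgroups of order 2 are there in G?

|G| = 38 and 2 | 38, so subgroups of order 2 are possible by Lagrange.
The subgroups of order 2 are: {e, r^10s}; {e, r^11s}; {e, r^12s}; {e, r^13s}; … (19 in all).
So G has 19 subgroups of order 2.

19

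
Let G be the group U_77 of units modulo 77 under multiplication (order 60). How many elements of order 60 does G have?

0

No element of G has order 60 (even though 60 | 60).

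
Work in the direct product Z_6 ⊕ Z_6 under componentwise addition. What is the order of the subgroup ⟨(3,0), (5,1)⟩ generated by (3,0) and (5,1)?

12

|⟨(3,0)⟩| = 2 and |⟨(5,1)⟩| = 6, so |H| is a multiple of lcm(2, 6) = 6 and divides |G| = 36.
Closing under the operation: H = {(0,0), (0,3), (1,2), (1,5), (2,1), (2,4), (3,0), (3,3), (4,2), (4,5), (5,1), (5,4)}, so |H| = 12.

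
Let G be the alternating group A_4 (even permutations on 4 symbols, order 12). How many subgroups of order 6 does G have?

|G| = 12 and 6 | 12, so subgroups of order 6 are possible by Lagrange.
Checking all subgroups of G, none has order 6.
So G has 0 subgroups of order 6.

0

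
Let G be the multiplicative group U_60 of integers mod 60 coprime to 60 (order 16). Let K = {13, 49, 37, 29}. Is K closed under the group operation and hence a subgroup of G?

No

The identity 1 ∉ K, so K is not a subgroup.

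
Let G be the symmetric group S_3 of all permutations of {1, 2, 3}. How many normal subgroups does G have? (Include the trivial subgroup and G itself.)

G has 6 subgroups. Checking conjugation-invariance by order — order 1: 1/1 normal; order 2: 0/3 normal; order 3: 1/1 normal; order 6: 1/1 normal.
Total normal subgroups: 3.

3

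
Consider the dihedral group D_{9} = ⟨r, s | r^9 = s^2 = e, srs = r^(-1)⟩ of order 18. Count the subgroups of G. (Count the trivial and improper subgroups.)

16

|G| = 18, so by Lagrange every subgroup order divides 18. Divisors: 1, 2, 3, 6, 9, 18.
Subgroups by order — order 1: 1; order 2: 9; order 3: 1; order 6: 3; order 9: 1; order 18: 1.
Total: 1 + 9 + 1 + 3 + 1 + 1 = 16.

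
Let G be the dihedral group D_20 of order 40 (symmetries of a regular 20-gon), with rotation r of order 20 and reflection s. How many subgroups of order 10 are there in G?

5

|G| = 40 and 10 | 40, so subgroups of order 10 are possible by Lagrange.
The subgroups of order 10 are: {e, r^2, r^4, r^6, r^8, r^10, r^12, r^14, r^16, r^18}; {e, r^4, r^8, r^12, r^16, r^2s, r^6s, r^10s, r^14s, r^18s}; {e, r^4, r^8, r^12, r^16, r^3s, r^7s, r^11s, r^15s, r^19s}; {e, r^4, r^8, r^12, r^16, s, r^4s, r^8s, r^12s, r^16s}; … (5 in all).
So G has 5 subgroups of order 10.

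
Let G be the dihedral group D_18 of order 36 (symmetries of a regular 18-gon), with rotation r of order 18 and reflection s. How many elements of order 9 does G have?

The elements of order 9 are: r^2, r^4, r^8, r^10, r^14, r^16.
That's 6.

6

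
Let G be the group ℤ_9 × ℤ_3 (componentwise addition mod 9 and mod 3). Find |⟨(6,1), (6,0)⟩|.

9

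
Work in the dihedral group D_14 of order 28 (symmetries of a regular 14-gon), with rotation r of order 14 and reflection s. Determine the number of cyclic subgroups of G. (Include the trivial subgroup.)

Each element a generates a cyclic subgroup ⟨a⟩; distinct elements may generate the same one (a cyclic group of order d has φ(d) generators).
Cyclic subgroups by order — order 1: 1; order 2: 15; order 7: 1; order 14: 1.
Total: 18.

18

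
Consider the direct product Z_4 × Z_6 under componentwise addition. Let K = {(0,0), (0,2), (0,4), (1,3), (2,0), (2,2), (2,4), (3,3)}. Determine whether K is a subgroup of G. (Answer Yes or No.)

No

Closure fails: (2,4) + (3,3) = (1,1) ∉ K. So K is not a subgroup.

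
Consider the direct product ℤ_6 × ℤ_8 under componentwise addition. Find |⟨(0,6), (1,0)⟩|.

24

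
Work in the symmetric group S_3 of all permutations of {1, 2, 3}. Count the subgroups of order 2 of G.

3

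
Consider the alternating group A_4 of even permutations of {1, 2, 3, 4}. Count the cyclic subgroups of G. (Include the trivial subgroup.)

8

Each element a generates a cyclic subgroup ⟨a⟩; distinct elements may generate the same one (a cyclic group of order d has φ(d) generators).
Cyclic subgroups by order — order 1: 1; order 2: 3; order 3: 4.
Total: 8.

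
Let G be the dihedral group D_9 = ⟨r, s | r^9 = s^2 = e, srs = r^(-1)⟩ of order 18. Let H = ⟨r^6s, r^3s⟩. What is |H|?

6

|⟨r^6s⟩| = 2 and |⟨r^3s⟩| = 2, so |H| is a multiple of lcm(2, 2) = 2 and divides |G| = 18.
Closing under the operation: H = {e, r^3, r^6, s, r^3s, r^6s}, so |H| = 6.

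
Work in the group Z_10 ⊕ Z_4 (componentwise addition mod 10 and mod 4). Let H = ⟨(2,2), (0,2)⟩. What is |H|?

|⟨(2,2)⟩| = 10 and |⟨(0,2)⟩| = 2, so |H| is a multiple of lcm(10, 2) = 10 and divides |G| = 40.
Closing under the operation: H = {(0,0), (0,2), (2,0), (2,2), (4,0), (4,2), (6,0), (6,2), (8,0), (8,2)}, so |H| = 10.

10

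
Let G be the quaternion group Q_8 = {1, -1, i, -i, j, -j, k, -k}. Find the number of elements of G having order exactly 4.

6

The elements of order 4 are: i, -i, j, -j, k, -k.
That's 6.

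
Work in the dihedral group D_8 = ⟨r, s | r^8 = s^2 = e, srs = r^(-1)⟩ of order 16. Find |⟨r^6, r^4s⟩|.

|⟨r^6⟩| = 4 and |⟨r^4s⟩| = 2, so |H| is a multiple of lcm(4, 2) = 4 and divides |G| = 16.
Closing under the operation: H = {e, r^2, r^4, r^6, s, r^2s, r^4s, r^6s}, so |H| = 8.

8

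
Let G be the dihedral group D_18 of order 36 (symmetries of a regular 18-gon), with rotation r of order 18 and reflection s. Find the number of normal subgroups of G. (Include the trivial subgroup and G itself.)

G has 45 subgroups. Checking conjugation-invariance by order — order 1: 1/1 normal; order 2: 1/19 normal; order 3: 1/1 normal; order 4: 0/9 normal; order 6: 1/7 normal; order 9: 1/1 normal; order 12: 0/3 normal; order 18: 3/3 normal; order 36: 1/1 normal.
Total normal subgroups: 9.

9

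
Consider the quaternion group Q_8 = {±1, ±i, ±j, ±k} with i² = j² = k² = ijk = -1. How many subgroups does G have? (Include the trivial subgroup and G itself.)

6

|G| = 8, so by Lagrange every subgroup order divides 8. Divisors: 1, 2, 4, 8.
Subgroups by order — order 1: 1; order 2: 1; order 4: 3; order 8: 1.
Total: 1 + 1 + 3 + 1 = 6.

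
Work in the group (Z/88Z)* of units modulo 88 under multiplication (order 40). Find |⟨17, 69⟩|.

|⟨17⟩| = 10 and |⟨69⟩| = 10, so |H| is a multiple of lcm(10, 10) = 10 and divides |G| = 40.
Closing under the operation: H = {1, 5, 9, 13, 17, 21, 25, 29, 37, 41, 45, 49, 53, 57, 61, 65, 69, 73, 81, 85}, so |H| = 20.

20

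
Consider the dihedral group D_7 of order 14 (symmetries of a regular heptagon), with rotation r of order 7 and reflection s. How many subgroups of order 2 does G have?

7

|G| = 14 and 2 | 14, so subgroups of order 2 are possible by Lagrange.
The subgroups of order 2 are: {e, r^2s}; {e, r^3s}; {e, r^4s}; {e, r^5s}; … (7 in all).
So G has 7 subgroups of order 2.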